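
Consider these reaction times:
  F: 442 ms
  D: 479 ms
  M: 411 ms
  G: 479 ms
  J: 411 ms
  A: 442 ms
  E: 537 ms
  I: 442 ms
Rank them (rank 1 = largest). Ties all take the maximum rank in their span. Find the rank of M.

8

Sorted (descending): 537, 479, 479, 442, 442, 442, 411, 411
The 2 values of 479 occupy positions 2–3 → each gets rank 3.
The 3 values of 442 occupy positions 4–6 → each gets rank 6.
The 2 values of 411 occupy positions 7–8 → each gets rank 8.
M has value 411 ms → rank 8.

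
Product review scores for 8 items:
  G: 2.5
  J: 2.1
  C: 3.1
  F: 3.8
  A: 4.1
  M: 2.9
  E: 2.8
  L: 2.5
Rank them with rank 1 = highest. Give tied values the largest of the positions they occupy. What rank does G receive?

Sorted (descending): 4.1, 3.8, 3.1, 2.9, 2.8, 2.5, 2.5, 2.1
The 2 values of 2.5 occupy positions 6–7 → each gets rank 7.
G has value 2.5 → rank 7.

7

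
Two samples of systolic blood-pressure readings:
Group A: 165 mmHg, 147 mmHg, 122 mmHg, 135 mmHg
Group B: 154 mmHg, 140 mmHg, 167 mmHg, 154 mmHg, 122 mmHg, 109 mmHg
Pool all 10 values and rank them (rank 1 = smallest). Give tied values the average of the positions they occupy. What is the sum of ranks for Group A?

Sorted (ascending): 109, 122, 122, 135, 140, 147, 154, 154, 165, 167
The 2 values of 122 occupy positions 2–3 → average rank (2+3)/2 = 2.5.
The 2 values of 154 occupy positions 7–8 → average rank (7+8)/2 = 7.5.
Group A values → pooled ranks: 165→9, 147→6, 122→2.5, 135→4
Rank sum = 9 + 6 + 2.5 + 4 = 21.5

21.5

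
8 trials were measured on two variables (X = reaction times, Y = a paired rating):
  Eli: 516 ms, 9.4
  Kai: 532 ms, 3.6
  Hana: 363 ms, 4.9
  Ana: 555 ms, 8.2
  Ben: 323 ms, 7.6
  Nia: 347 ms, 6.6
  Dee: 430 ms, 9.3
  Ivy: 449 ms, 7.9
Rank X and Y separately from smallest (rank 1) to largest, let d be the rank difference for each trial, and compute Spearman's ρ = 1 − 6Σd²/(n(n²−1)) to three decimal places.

Ranks of variable 1: 6, 7, 3, 8, 1, 2, 4, 5
Ranks of variable 2: 8, 1, 2, 6, 4, 3, 7, 5
d = r₁ − r₂: -2, 6, 1, 2, -3, -1, -3, 0
d²: 4, 36, 1, 4, 9, 1, 9, 0; Σd² = 64
ρ = 1 − 6·64/(8·63) = 1 − 384/504 = 0.238

0.238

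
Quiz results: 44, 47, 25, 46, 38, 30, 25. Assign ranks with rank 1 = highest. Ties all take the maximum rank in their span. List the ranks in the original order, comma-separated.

Sorted (descending): 47, 46, 44, 38, 30, 25, 25
The 2 values of 25 occupy positions 6–7 → each gets rank 7.

3, 1, 7, 2, 4, 5, 7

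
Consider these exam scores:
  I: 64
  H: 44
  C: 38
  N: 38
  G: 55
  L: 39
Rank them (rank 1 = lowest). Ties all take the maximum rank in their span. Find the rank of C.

Sorted (ascending): 38, 38, 39, 44, 55, 64
The 2 values of 38 occupy positions 1–2 → each gets rank 2.
C has value 38 → rank 2.

2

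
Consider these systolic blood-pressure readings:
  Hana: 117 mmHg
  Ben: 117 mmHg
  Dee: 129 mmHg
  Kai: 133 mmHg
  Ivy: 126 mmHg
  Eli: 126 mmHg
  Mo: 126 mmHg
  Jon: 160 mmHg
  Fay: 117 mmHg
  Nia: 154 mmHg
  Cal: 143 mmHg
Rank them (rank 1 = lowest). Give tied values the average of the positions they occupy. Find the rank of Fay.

Sorted (ascending): 117, 117, 117, 126, 126, 126, 129, 133, 143, 154, 160
The 3 values of 117 occupy positions 1–3 → average rank 2.
The 3 values of 126 occupy positions 4–6 → average rank 5.
Fay has value 117 mmHg → rank 2.

2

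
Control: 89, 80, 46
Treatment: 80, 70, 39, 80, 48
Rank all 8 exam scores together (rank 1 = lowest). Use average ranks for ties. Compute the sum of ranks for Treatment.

Sorted (ascending): 39, 46, 48, 70, 80, 80, 80, 89
The 3 values of 80 occupy positions 5–7 → average rank 6.
Treatment values → pooled ranks: 80→6, 70→4, 39→1, 80→6, 48→3
Rank sum = 6 + 4 + 1 + 6 + 3 = 20

20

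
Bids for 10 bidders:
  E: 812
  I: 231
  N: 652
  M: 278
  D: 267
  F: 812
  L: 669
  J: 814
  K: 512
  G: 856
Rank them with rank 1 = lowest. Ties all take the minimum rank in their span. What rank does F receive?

7

Sorted (ascending): 231, 267, 278, 512, 652, 669, 812, 812, 814, 856
The 2 values of 812 occupy positions 7–8 → each gets rank 7.
F has value 812 → rank 7.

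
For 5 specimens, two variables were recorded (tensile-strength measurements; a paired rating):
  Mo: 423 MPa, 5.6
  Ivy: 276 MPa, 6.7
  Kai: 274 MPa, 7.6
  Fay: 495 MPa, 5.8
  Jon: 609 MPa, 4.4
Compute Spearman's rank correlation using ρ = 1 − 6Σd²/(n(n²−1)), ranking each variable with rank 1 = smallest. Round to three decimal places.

Ranks of variable 1: 3, 2, 1, 4, 5
Ranks of variable 2: 2, 4, 5, 3, 1
d = r₁ − r₂: 1, -2, -4, 1, 4
d²: 1, 4, 16, 1, 16; Σd² = 38
ρ = 1 − 6·38/(5·24) = 1 − 228/120 = -0.900

-0.900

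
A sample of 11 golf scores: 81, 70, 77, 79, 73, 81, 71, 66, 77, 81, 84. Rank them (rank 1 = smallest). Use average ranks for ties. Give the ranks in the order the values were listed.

9, 2, 5.5, 7, 4, 9, 3, 1, 5.5, 9, 11

Sorted (ascending): 66, 70, 71, 73, 77, 77, 79, 81, 81, 81, 84
The 2 values of 77 occupy positions 5–6 → average rank (5+6)/2 = 5.5.
The 3 values of 81 occupy positions 8–10 → average rank 9.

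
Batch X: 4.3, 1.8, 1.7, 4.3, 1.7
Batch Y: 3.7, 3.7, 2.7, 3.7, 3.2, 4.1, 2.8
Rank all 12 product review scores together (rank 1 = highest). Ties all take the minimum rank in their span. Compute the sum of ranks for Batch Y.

39

Sorted (descending): 4.3, 4.3, 4.1, 3.7, 3.7, 3.7, 3.2, 2.8, 2.7, 1.8, 1.7, 1.7
The 2 values of 4.3 occupy positions 1–2 → each gets rank 1.
The 3 values of 3.7 occupy positions 4–6 → each gets rank 4.
The 2 values of 1.7 occupy positions 11–12 → each gets rank 11.
Batch Y values → pooled ranks: 3.7→4, 3.7→4, 2.7→9, 3.7→4, 3.2→7, 4.1→3, 2.8→8
Rank sum = 4 + 4 + 9 + 4 + 7 + 3 + 8 = 39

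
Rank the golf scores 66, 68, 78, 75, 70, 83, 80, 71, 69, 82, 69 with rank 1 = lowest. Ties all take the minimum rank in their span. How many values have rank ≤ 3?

Sorted (ascending): 66, 68, 69, 69, 70, 71, 75, 78, 80, 82, 83
The 2 values of 69 occupy positions 3–4 → each gets rank 3.
Ranks ≤ 3: {1, 2, 3, 3} → 4 values.

4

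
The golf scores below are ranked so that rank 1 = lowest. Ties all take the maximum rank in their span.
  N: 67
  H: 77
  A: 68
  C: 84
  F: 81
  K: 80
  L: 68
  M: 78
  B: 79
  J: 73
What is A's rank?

3

Sorted (ascending): 67, 68, 68, 73, 77, 78, 79, 80, 81, 84
The 2 values of 68 occupy positions 2–3 → each gets rank 3.
A has value 68 → rank 3.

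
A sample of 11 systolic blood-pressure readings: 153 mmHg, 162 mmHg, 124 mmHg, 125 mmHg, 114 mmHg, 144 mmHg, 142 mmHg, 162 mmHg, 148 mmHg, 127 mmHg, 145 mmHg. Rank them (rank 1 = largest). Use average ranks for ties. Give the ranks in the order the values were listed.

3, 1.5, 10, 9, 11, 6, 7, 1.5, 4, 8, 5

Sorted (descending): 162, 162, 153, 148, 145, 144, 142, 127, 125, 124, 114
The 2 values of 162 occupy positions 1–2 → average rank (1+2)/2 = 1.5.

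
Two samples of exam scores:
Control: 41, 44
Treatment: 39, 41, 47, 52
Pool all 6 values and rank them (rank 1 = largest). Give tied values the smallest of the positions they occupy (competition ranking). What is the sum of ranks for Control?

Sorted (descending): 52, 47, 44, 41, 41, 39
The 2 values of 41 occupy positions 4–5 → each gets rank 4.
Control values → pooled ranks: 41→4, 44→3
Rank sum = 4 + 3 = 7

7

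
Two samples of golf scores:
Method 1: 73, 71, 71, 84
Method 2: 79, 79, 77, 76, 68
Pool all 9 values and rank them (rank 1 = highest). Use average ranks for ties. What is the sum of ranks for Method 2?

23

Sorted (descending): 84, 79, 79, 77, 76, 73, 71, 71, 68
The 2 values of 79 occupy positions 2–3 → average rank (2+3)/2 = 2.5.
The 2 values of 71 occupy positions 7–8 → average rank (7+8)/2 = 7.5.
Method 2 values → pooled ranks: 79→2.5, 79→2.5, 77→4, 76→5, 68→9
Rank sum = 2.5 + 2.5 + 4 + 5 + 9 = 23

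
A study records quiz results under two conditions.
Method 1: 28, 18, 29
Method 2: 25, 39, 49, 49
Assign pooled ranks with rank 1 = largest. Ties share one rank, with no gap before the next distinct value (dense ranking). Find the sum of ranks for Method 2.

Sorted (descending): 49, 49, 39, 29, 28, 25, 18
The 2 values of 49 share dense rank 1.
Remaining distinct values take the next consecutive integers.
Method 2 values → pooled ranks: 25→5, 39→2, 49→1, 49→1
Rank sum = 5 + 2 + 1 + 1 = 9

9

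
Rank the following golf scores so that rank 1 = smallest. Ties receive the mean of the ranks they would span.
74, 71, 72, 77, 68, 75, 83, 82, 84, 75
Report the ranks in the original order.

Sorted (ascending): 68, 71, 72, 74, 75, 75, 77, 82, 83, 84
The 2 values of 75 occupy positions 5–6 → average rank (5+6)/2 = 5.5.

4, 2, 3, 7, 1, 5.5, 9, 8, 10, 5.5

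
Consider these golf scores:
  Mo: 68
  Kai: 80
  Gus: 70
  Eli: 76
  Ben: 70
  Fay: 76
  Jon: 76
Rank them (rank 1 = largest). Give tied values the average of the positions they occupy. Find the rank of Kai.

1

Sorted (descending): 80, 76, 76, 76, 70, 70, 68
The 3 values of 76 occupy positions 2–4 → average rank 3.
The 2 values of 70 occupy positions 5–6 → average rank (5+6)/2 = 5.5.
Kai has value 80 → rank 1.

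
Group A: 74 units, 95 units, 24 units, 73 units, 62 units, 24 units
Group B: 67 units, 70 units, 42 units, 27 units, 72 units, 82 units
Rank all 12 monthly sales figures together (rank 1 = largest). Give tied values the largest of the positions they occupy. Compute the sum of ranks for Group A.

Sorted (descending): 95, 82, 74, 73, 72, 70, 67, 62, 42, 27, 24, 24
The 2 values of 24 occupy positions 11–12 → each gets rank 12.
Group A values → pooled ranks: 74→3, 95→1, 24→12, 73→4, 62→8, 24→12
Rank sum = 3 + 1 + 12 + 4 + 8 + 12 = 40

40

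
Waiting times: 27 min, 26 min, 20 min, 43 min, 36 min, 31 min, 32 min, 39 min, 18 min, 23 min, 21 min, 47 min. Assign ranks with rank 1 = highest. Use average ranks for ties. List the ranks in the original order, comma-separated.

Sorted (descending): 47, 43, 39, 36, 32, 31, 27, 26, 23, 21, 20, 18
No ties — each value takes its position as its rank.

7, 8, 11, 2, 4, 6, 5, 3, 12, 9, 10, 1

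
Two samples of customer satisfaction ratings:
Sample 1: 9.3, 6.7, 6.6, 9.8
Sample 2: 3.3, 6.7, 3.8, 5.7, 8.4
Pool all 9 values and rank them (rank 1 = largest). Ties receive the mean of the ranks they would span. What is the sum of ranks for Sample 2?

31.5

Sorted (descending): 9.8, 9.3, 8.4, 6.7, 6.7, 6.6, 5.7, 3.8, 3.3
The 2 values of 6.7 occupy positions 4–5 → average rank (4+5)/2 = 4.5.
Sample 2 values → pooled ranks: 3.3→9, 6.7→4.5, 3.8→8, 5.7→7, 8.4→3
Rank sum = 9 + 4.5 + 8 + 7 + 3 = 31.5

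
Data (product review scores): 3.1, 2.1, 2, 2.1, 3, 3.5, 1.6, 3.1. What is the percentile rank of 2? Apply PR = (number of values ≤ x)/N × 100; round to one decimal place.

N = 8.
Strictly below 2: 1. Equal to 2: 1.
PR = 2/8 × 100 = 25.0

25.0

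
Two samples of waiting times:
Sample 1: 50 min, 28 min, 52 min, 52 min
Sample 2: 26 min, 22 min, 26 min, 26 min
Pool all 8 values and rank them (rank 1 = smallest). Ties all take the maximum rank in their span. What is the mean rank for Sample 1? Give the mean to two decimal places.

6.75

Sorted (ascending): 22, 26, 26, 26, 28, 50, 52, 52
The 3 values of 26 occupy positions 2–4 → each gets rank 4.
The 2 values of 52 occupy positions 7–8 → each gets rank 8.
Sample 1 values → pooled ranks: 50→6, 28→5, 52→8, 52→8
Mean rank = (6 + 5 + 8 + 8) / 4 = 6.75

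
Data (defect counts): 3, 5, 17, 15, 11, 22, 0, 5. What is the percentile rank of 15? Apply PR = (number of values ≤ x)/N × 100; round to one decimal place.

N = 8.
Strictly below 15: 5. Equal to 15: 1.
PR = 6/8 × 100 = 75.0

75.0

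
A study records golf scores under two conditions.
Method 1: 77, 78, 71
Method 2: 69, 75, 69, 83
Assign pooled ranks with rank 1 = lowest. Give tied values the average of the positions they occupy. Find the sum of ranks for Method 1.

Sorted (ascending): 69, 69, 71, 75, 77, 78, 83
The 2 values of 69 occupy positions 1–2 → average rank (1+2)/2 = 1.5.
Method 1 values → pooled ranks: 77→5, 78→6, 71→3
Rank sum = 5 + 6 + 3 = 14

14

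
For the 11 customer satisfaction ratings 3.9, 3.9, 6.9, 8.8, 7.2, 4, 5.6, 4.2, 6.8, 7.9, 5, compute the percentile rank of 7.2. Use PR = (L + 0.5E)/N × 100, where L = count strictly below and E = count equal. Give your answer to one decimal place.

77.3

N = 11.
Strictly below 7.2: 8. Equal to 7.2: 1.
PR = (8 + 0.5·1)/11 × 100 = 77.3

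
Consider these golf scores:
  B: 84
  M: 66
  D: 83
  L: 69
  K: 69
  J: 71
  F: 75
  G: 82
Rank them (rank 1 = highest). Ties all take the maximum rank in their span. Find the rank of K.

7

Sorted (descending): 84, 83, 82, 75, 71, 69, 69, 66
The 2 values of 69 occupy positions 6–7 → each gets rank 7.
K has value 69 → rank 7.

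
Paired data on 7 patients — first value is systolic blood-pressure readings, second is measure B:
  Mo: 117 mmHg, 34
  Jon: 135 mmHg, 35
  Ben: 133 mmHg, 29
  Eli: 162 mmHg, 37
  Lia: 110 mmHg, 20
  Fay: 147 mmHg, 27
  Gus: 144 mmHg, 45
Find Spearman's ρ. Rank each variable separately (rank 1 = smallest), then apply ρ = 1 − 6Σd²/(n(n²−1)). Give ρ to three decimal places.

Ranks of variable 1: 2, 4, 3, 7, 1, 6, 5
Ranks of variable 2: 4, 5, 3, 6, 1, 2, 7
d = r₁ − r₂: -2, -1, 0, 1, 0, 4, -2
d²: 4, 1, 0, 1, 0, 16, 4; Σd² = 26
ρ = 1 − 6·26/(7·48) = 1 − 156/336 = 0.536

0.536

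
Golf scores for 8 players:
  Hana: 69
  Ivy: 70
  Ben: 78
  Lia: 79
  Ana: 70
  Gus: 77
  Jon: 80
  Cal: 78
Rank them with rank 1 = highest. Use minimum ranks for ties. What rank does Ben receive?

Sorted (descending): 80, 79, 78, 78, 77, 70, 70, 69
The 2 values of 78 occupy positions 3–4 → each gets rank 3.
The 2 values of 70 occupy positions 6–7 → each gets rank 6.
Ben has value 78 → rank 3.

3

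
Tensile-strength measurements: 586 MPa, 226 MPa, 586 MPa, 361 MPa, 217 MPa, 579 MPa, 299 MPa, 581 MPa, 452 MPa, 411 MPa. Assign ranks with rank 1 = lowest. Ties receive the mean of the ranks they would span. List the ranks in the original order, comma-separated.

Sorted (ascending): 217, 226, 299, 361, 411, 452, 579, 581, 586, 586
The 2 values of 586 occupy positions 9–10 → average rank (9+10)/2 = 9.5.

9.5, 2, 9.5, 4, 1, 7, 3, 8, 6, 5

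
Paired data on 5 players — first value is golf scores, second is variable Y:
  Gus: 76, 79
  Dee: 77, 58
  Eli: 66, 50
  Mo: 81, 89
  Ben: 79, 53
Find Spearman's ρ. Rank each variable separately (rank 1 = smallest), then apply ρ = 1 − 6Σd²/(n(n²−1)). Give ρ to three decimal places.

0.600

Ranks of variable 1: 2, 3, 1, 5, 4
Ranks of variable 2: 4, 3, 1, 5, 2
d = r₁ − r₂: -2, 0, 0, 0, 2
d²: 4, 0, 0, 0, 4; Σd² = 8
ρ = 1 − 6·8/(5·24) = 1 − 48/120 = 0.600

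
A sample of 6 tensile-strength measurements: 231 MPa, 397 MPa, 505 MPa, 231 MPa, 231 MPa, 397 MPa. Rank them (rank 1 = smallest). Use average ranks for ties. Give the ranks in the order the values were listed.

Sorted (ascending): 231, 231, 231, 397, 397, 505
The 3 values of 231 occupy positions 1–3 → average rank 2.
The 2 values of 397 occupy positions 4–5 → average rank (4+5)/2 = 4.5.

2, 4.5, 6, 2, 2, 4.5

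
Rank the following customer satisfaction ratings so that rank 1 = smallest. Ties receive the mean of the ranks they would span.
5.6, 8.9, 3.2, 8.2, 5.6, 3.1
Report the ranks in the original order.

Sorted (ascending): 3.1, 3.2, 5.6, 5.6, 8.2, 8.9
The 2 values of 5.6 occupy positions 3–4 → average rank (3+4)/2 = 3.5.

3.5, 6, 2, 5, 3.5, 1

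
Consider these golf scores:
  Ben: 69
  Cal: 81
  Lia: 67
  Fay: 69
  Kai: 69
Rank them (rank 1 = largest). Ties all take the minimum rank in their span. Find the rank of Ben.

2

Sorted (descending): 81, 69, 69, 69, 67
The 3 values of 69 occupy positions 2–4 → each gets rank 2.
Ben has value 69 → rank 2.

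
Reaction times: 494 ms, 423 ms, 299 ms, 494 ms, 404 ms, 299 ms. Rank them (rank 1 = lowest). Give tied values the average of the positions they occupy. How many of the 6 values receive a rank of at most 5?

Sorted (ascending): 299, 299, 404, 423, 494, 494
The 2 values of 299 occupy positions 1–2 → average rank (1+2)/2 = 1.5.
The 2 values of 494 occupy positions 5–6 → average rank (5+6)/2 = 5.5.
Ranks ≤ 5: {1.5, 1.5, 3, 4} → 4 values.

4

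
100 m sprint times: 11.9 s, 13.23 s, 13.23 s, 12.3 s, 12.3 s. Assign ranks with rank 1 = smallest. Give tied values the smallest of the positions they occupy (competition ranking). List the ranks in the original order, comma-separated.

Sorted (ascending): 11.9, 12.3, 12.3, 13.23, 13.23
The 2 values of 12.3 occupy positions 2–3 → each gets rank 2.
The 2 values of 13.23 occupy positions 4–5 → each gets rank 4.

1, 4, 4, 2, 2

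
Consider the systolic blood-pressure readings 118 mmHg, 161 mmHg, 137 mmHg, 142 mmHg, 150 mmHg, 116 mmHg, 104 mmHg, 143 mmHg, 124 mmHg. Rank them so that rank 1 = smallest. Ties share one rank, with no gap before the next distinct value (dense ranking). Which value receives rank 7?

Sorted (ascending): 104, 116, 118, 124, 137, 142, 143, 150, 161
No ties — each value takes its position as its rank.
Rank 7 → value 143.

143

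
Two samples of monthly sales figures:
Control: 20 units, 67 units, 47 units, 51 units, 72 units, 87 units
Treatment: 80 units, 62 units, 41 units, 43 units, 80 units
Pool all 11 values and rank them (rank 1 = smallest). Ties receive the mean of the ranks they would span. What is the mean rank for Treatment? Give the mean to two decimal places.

Sorted (ascending): 20, 41, 43, 47, 51, 62, 67, 72, 80, 80, 87
The 2 values of 80 occupy positions 9–10 → average rank (9+10)/2 = 9.5.
Treatment values → pooled ranks: 80→9.5, 62→6, 41→2, 43→3, 80→9.5
Mean rank = (9.5 + 6 + 2 + 3 + 9.5) / 5 = 6.00

6.00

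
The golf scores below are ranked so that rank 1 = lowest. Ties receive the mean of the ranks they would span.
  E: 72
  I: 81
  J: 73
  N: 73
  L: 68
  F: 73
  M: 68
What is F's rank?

Sorted (ascending): 68, 68, 72, 73, 73, 73, 81
The 2 values of 68 occupy positions 1–2 → average rank (1+2)/2 = 1.5.
The 3 values of 73 occupy positions 4–6 → average rank 5.
F has value 73 → rank 5.

5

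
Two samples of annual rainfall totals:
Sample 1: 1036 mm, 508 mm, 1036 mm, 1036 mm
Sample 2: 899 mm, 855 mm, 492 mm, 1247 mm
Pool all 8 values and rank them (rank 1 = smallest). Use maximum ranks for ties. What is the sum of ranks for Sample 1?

Sorted (ascending): 492, 508, 855, 899, 1036, 1036, 1036, 1247
The 3 values of 1036 occupy positions 5–7 → each gets rank 7.
Sample 1 values → pooled ranks: 1036→7, 508→2, 1036→7, 1036→7
Rank sum = 7 + 2 + 7 + 7 = 23

23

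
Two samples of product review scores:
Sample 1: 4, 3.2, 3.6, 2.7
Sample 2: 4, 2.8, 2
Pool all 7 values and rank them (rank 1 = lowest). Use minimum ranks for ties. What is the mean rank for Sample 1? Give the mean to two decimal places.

4.25

Sorted (ascending): 2, 2.7, 2.8, 3.2, 3.6, 4, 4
The 2 values of 4 occupy positions 6–7 → each gets rank 6.
Sample 1 values → pooled ranks: 4→6, 3.2→4, 3.6→5, 2.7→2
Mean rank = (6 + 4 + 5 + 2) / 4 = 4.25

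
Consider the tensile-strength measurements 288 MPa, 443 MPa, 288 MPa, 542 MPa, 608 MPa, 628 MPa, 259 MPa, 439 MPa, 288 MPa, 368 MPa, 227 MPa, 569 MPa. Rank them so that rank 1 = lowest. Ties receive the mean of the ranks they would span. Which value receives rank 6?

Sorted (ascending): 227, 259, 288, 288, 288, 368, 439, 443, 542, 569, 608, 628
The 3 values of 288 occupy positions 3–5 → average rank 4.
Rank 6 → value 368.

368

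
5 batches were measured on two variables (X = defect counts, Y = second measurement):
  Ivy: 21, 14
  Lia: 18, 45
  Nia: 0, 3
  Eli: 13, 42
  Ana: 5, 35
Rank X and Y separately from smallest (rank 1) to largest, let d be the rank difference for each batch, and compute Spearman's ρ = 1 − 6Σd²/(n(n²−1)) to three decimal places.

Ranks of variable 1: 5, 4, 1, 3, 2
Ranks of variable 2: 2, 5, 1, 4, 3
d = r₁ − r₂: 3, -1, 0, -1, -1
d²: 9, 1, 0, 1, 1; Σd² = 12
ρ = 1 − 6·12/(5·24) = 1 − 72/120 = 0.400

0.400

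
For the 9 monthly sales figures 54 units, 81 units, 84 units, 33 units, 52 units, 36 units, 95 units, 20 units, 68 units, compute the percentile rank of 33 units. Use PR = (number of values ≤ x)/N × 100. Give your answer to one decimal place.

N = 9.
Strictly below 33: 1. Equal to 33: 1.
PR = 2/9 × 100 = 22.2

22.2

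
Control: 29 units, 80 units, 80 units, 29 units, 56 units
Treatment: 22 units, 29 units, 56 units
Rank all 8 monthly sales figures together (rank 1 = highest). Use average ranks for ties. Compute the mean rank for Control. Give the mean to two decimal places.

3.70

Sorted (descending): 80, 80, 56, 56, 29, 29, 29, 22
The 2 values of 80 occupy positions 1–2 → average rank (1+2)/2 = 1.5.
The 2 values of 56 occupy positions 3–4 → average rank (3+4)/2 = 3.5.
The 3 values of 29 occupy positions 5–7 → average rank 6.
Control values → pooled ranks: 29→6, 80→1.5, 80→1.5, 29→6, 56→3.5
Mean rank = (6 + 1.5 + 1.5 + 6 + 3.5) / 5 = 3.70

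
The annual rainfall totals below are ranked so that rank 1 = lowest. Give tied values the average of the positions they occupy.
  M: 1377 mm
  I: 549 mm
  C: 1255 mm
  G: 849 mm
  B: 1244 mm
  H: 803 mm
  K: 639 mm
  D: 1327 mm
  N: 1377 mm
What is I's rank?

1

Sorted (ascending): 549, 639, 803, 849, 1244, 1255, 1327, 1377, 1377
The 2 values of 1377 occupy positions 8–9 → average rank (8+9)/2 = 8.5.
I has value 549 mm → rank 1.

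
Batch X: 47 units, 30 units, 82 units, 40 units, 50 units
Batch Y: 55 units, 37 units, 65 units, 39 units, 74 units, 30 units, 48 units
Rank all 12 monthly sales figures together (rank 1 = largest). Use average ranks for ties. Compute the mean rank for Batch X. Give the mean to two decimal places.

6.50

Sorted (descending): 82, 74, 65, 55, 50, 48, 47, 40, 39, 37, 30, 30
The 2 values of 30 occupy positions 11–12 → average rank (11+12)/2 = 11.5.
Batch X values → pooled ranks: 47→7, 30→11.5, 82→1, 40→8, 50→5
Mean rank = (7 + 11.5 + 1 + 8 + 5) / 5 = 6.50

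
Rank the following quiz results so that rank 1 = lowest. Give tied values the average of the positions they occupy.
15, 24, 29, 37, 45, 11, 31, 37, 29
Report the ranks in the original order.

Sorted (ascending): 11, 15, 24, 29, 29, 31, 37, 37, 45
The 2 values of 29 occupy positions 4–5 → average rank (4+5)/2 = 4.5.
The 2 values of 37 occupy positions 7–8 → average rank (7+8)/2 = 7.5.

2, 3, 4.5, 7.5, 9, 1, 6, 7.5, 4.5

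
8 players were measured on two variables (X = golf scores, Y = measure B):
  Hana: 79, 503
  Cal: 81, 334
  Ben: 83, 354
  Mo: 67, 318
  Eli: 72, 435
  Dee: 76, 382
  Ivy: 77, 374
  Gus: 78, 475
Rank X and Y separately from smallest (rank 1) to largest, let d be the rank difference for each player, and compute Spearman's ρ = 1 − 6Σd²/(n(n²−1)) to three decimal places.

Ranks of variable 1: 6, 7, 8, 1, 2, 3, 4, 5
Ranks of variable 2: 8, 2, 3, 1, 6, 5, 4, 7
d = r₁ − r₂: -2, 5, 5, 0, -4, -2, 0, -2
d²: 4, 25, 25, 0, 16, 4, 0, 4; Σd² = 78
ρ = 1 − 6·78/(8·63) = 1 − 468/504 = 0.071

0.071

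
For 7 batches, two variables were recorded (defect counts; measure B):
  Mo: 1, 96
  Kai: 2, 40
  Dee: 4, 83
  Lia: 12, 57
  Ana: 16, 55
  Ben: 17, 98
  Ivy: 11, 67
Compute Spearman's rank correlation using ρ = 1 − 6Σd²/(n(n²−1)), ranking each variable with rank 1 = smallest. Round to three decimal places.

0.107

Ranks of variable 1: 1, 2, 3, 5, 6, 7, 4
Ranks of variable 2: 6, 1, 5, 3, 2, 7, 4
d = r₁ − r₂: -5, 1, -2, 2, 4, 0, 0
d²: 25, 1, 4, 4, 16, 0, 0; Σd² = 50
ρ = 1 − 6·50/(7·48) = 1 − 300/336 = 0.107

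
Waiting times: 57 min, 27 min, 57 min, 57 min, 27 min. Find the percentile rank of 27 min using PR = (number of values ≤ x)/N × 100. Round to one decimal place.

N = 5.
Strictly below 27: 0. Equal to 27: 2.
PR = 2/5 × 100 = 40.0

40.0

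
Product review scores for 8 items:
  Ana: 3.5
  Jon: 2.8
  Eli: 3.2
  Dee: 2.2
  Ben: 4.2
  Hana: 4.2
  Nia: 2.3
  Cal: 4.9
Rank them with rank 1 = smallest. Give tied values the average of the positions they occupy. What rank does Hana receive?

6.5

Sorted (ascending): 2.2, 2.3, 2.8, 3.2, 3.5, 4.2, 4.2, 4.9
The 2 values of 4.2 occupy positions 6–7 → average rank (6+7)/2 = 6.5.
Hana has value 4.2 → rank 6.5.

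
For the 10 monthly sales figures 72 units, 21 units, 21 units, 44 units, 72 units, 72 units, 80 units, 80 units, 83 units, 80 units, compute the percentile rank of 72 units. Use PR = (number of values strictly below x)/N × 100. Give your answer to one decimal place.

N = 10.
Strictly below 72: 3. Equal to 72: 3.
PR = 3/10 × 100 = 30.0

30.0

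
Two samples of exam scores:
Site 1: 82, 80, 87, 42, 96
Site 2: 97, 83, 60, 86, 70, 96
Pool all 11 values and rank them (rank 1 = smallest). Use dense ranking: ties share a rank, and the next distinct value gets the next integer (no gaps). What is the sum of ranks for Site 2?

37

Sorted (ascending): 42, 60, 70, 80, 82, 83, 86, 87, 96, 96, 97
The 2 values of 96 share dense rank 9.
Remaining distinct values take the next consecutive integers.
Site 2 values → pooled ranks: 97→10, 83→6, 60→2, 86→7, 70→3, 96→9
Rank sum = 10 + 6 + 2 + 7 + 3 + 9 = 37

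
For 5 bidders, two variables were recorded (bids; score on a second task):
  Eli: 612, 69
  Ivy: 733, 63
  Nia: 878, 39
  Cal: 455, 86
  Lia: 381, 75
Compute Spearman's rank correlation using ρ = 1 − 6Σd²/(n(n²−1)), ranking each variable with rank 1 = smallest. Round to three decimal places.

Ranks of variable 1: 3, 4, 5, 2, 1
Ranks of variable 2: 3, 2, 1, 5, 4
d = r₁ − r₂: 0, 2, 4, -3, -3
d²: 0, 4, 16, 9, 9; Σd² = 38
ρ = 1 − 6·38/(5·24) = 1 − 228/120 = -0.900

-0.900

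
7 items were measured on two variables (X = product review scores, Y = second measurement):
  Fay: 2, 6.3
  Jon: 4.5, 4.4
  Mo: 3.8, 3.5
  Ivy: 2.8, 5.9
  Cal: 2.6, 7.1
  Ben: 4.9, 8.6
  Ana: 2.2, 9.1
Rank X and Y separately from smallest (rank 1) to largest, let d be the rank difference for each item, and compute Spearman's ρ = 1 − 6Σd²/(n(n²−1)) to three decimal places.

-0.286

Ranks of variable 1: 1, 6, 5, 4, 3, 7, 2
Ranks of variable 2: 4, 2, 1, 3, 5, 6, 7
d = r₁ − r₂: -3, 4, 4, 1, -2, 1, -5
d²: 9, 16, 16, 1, 4, 1, 25; Σd² = 72
ρ = 1 − 6·72/(7·48) = 1 − 432/336 = -0.286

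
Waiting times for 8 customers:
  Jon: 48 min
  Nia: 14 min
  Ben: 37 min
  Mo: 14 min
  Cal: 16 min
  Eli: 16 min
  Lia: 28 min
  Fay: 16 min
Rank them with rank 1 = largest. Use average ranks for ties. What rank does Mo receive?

Sorted (descending): 48, 37, 28, 16, 16, 16, 14, 14
The 3 values of 16 occupy positions 4–6 → average rank 5.
The 2 values of 14 occupy positions 7–8 → average rank (7+8)/2 = 7.5.
Mo has value 14 min → rank 7.5.

7.5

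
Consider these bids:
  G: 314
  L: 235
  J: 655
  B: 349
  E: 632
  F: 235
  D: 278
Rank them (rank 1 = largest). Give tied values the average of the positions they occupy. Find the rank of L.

Sorted (descending): 655, 632, 349, 314, 278, 235, 235
The 2 values of 235 occupy positions 6–7 → average rank (6+7)/2 = 6.5.
L has value 235 → rank 6.5.

6.5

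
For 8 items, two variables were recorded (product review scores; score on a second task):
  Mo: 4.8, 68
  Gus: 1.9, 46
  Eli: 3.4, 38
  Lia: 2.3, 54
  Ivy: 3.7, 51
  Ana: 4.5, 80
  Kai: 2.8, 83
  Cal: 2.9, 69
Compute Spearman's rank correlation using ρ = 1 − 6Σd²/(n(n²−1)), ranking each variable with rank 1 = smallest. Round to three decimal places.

0.190

Ranks of variable 1: 8, 1, 5, 2, 6, 7, 3, 4
Ranks of variable 2: 5, 2, 1, 4, 3, 7, 8, 6
d = r₁ − r₂: 3, -1, 4, -2, 3, 0, -5, -2
d²: 9, 1, 16, 4, 9, 0, 25, 4; Σd² = 68
ρ = 1 − 6·68/(8·63) = 1 − 408/504 = 0.190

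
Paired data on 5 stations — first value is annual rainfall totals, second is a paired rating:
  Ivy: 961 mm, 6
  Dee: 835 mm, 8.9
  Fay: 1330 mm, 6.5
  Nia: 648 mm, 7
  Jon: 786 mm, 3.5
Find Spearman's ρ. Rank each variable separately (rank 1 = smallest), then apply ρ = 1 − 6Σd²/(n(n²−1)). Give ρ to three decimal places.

-0.100

Ranks of variable 1: 4, 3, 5, 1, 2
Ranks of variable 2: 2, 5, 3, 4, 1
d = r₁ − r₂: 2, -2, 2, -3, 1
d²: 4, 4, 4, 9, 1; Σd² = 22
ρ = 1 − 6·22/(5·24) = 1 − 132/120 = -0.100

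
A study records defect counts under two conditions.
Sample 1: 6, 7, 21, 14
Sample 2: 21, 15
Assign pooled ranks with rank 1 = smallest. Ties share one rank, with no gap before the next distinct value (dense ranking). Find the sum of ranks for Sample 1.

11

Sorted (ascending): 6, 7, 14, 15, 21, 21
The 2 values of 21 share dense rank 5.
Remaining distinct values take the next consecutive integers.
Sample 1 values → pooled ranks: 6→1, 7→2, 21→5, 14→3
Rank sum = 1 + 2 + 5 + 3 = 11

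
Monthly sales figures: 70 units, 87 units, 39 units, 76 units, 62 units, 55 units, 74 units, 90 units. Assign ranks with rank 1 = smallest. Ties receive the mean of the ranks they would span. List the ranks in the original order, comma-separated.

Sorted (ascending): 39, 55, 62, 70, 74, 76, 87, 90
No ties — each value takes its position as its rank.

4, 7, 1, 6, 3, 2, 5, 8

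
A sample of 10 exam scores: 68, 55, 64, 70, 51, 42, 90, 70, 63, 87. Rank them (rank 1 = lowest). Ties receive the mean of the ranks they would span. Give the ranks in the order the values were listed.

Sorted (ascending): 42, 51, 55, 63, 64, 68, 70, 70, 87, 90
The 2 values of 70 occupy positions 7–8 → average rank (7+8)/2 = 7.5.

6, 3, 5, 7.5, 2, 1, 10, 7.5, 4, 9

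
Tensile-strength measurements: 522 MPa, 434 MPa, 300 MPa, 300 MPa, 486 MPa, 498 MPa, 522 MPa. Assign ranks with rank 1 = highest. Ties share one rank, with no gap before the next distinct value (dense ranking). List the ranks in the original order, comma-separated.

Sorted (descending): 522, 522, 498, 486, 434, 300, 300
The 2 values of 522 share dense rank 1.
The 2 values of 300 share dense rank 5.
Remaining distinct values take the next consecutive integers.

1, 4, 5, 5, 3, 2, 1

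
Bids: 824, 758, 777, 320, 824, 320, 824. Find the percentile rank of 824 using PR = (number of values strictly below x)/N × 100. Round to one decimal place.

57.1

N = 7.
Strictly below 824: 4. Equal to 824: 3.
PR = 4/7 × 100 = 57.1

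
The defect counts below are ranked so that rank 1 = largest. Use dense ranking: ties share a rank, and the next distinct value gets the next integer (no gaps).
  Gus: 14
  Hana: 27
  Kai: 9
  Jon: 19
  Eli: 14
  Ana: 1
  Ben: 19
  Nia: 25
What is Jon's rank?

3

Sorted (descending): 27, 25, 19, 19, 14, 14, 9, 1
The 2 values of 19 share dense rank 3.
The 2 values of 14 share dense rank 4.
Remaining distinct values take the next consecutive integers.
Jon has value 19 → rank 3.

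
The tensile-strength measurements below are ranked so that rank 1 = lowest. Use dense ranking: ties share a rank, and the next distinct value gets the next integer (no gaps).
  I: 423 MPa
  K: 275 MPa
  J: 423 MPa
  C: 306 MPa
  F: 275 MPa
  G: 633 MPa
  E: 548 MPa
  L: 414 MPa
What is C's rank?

Sorted (ascending): 275, 275, 306, 414, 423, 423, 548, 633
The 2 values of 275 share dense rank 1.
The 2 values of 423 share dense rank 4.
Remaining distinct values take the next consecutive integers.
C has value 306 MPa → rank 2.

2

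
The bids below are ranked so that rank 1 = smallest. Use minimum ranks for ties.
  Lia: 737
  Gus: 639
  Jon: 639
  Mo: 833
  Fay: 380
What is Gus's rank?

2

Sorted (ascending): 380, 639, 639, 737, 833
The 2 values of 639 occupy positions 2–3 → each gets rank 2.
Gus has value 639 → rank 2.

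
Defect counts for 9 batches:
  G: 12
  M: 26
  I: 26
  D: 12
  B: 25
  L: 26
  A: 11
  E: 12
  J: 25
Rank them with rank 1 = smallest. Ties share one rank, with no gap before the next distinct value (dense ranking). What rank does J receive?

3

Sorted (ascending): 11, 12, 12, 12, 25, 25, 26, 26, 26
The 3 values of 12 share dense rank 2.
The 2 values of 25 share dense rank 3.
The 3 values of 26 share dense rank 4.
Remaining distinct values take the next consecutive integers.
J has value 25 → rank 3.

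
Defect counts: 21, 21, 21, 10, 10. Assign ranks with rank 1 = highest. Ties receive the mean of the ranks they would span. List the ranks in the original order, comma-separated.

Sorted (descending): 21, 21, 21, 10, 10
The 3 values of 21 occupy positions 1–3 → average rank 2.
The 2 values of 10 occupy positions 4–5 → average rank (4+5)/2 = 4.5.

2, 2, 2, 4.5, 4.5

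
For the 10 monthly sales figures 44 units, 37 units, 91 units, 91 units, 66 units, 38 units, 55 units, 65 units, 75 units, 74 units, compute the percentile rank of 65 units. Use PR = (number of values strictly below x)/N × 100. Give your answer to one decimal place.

40.0

N = 10.
Strictly below 65: 4. Equal to 65: 1.
PR = 4/10 × 100 = 40.0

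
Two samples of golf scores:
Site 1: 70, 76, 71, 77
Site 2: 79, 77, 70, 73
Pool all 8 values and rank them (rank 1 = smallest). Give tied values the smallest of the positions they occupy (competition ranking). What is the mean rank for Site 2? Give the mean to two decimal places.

4.75

Sorted (ascending): 70, 70, 71, 73, 76, 77, 77, 79
The 2 values of 70 occupy positions 1–2 → each gets rank 1.
The 2 values of 77 occupy positions 6–7 → each gets rank 6.
Site 2 values → pooled ranks: 79→8, 77→6, 70→1, 73→4
Mean rank = (8 + 6 + 1 + 4) / 4 = 4.75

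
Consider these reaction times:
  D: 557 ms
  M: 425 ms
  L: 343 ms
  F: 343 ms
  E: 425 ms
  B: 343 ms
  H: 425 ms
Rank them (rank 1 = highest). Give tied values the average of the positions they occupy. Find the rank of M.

Sorted (descending): 557, 425, 425, 425, 343, 343, 343
The 3 values of 425 occupy positions 2–4 → average rank 3.
The 3 values of 343 occupy positions 5–7 → average rank 6.
M has value 425 ms → rank 3.

3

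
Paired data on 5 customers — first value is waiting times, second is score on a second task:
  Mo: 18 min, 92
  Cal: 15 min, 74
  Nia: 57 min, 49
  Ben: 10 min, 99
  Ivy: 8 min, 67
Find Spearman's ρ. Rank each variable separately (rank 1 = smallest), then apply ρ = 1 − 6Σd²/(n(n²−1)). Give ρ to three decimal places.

-0.300

Ranks of variable 1: 4, 3, 5, 2, 1
Ranks of variable 2: 4, 3, 1, 5, 2
d = r₁ − r₂: 0, 0, 4, -3, -1
d²: 0, 0, 16, 9, 1; Σd² = 26
ρ = 1 − 6·26/(5·24) = 1 − 156/120 = -0.300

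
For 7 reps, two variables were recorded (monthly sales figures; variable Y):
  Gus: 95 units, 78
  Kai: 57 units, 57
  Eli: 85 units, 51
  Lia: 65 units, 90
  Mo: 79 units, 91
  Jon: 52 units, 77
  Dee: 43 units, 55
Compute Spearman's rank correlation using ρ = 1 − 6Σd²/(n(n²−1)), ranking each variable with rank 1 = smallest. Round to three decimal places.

0.250

Ranks of variable 1: 7, 3, 6, 4, 5, 2, 1
Ranks of variable 2: 5, 3, 1, 6, 7, 4, 2
d = r₁ − r₂: 2, 0, 5, -2, -2, -2, -1
d²: 4, 0, 25, 4, 4, 4, 1; Σd² = 42
ρ = 1 − 6·42/(7·48) = 1 − 252/336 = 0.250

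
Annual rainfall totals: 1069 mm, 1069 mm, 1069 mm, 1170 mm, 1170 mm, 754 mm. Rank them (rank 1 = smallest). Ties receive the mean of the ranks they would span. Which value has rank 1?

754

Sorted (ascending): 754, 1069, 1069, 1069, 1170, 1170
The 3 values of 1069 occupy positions 2–4 → average rank 3.
The 2 values of 1170 occupy positions 5–6 → average rank (5+6)/2 = 5.5.
Rank 1 → value 754.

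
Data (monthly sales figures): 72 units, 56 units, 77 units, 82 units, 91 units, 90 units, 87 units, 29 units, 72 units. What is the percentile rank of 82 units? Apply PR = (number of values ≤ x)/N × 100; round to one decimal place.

N = 9.
Strictly below 82: 5. Equal to 82: 1.
PR = 6/9 × 100 = 66.7

66.7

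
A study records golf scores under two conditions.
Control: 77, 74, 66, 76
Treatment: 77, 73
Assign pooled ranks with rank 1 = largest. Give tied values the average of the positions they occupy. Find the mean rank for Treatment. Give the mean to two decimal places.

3.25

Sorted (descending): 77, 77, 76, 74, 73, 66
The 2 values of 77 occupy positions 1–2 → average rank (1+2)/2 = 1.5.
Treatment values → pooled ranks: 77→1.5, 73→5
Mean rank = (1.5 + 5) / 2 = 3.25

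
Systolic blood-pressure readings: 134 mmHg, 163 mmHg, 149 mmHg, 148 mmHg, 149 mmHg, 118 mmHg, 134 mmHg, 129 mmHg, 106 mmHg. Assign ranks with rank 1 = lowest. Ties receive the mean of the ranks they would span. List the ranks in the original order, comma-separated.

Sorted (ascending): 106, 118, 129, 134, 134, 148, 149, 149, 163
The 2 values of 134 occupy positions 4–5 → average rank (4+5)/2 = 4.5.
The 2 values of 149 occupy positions 7–8 → average rank (7+8)/2 = 7.5.

4.5, 9, 7.5, 6, 7.5, 2, 4.5, 3, 1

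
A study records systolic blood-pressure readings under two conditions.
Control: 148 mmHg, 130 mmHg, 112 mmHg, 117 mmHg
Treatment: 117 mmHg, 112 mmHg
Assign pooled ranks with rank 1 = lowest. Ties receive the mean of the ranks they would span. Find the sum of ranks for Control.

Sorted (ascending): 112, 112, 117, 117, 130, 148
The 2 values of 112 occupy positions 1–2 → average rank (1+2)/2 = 1.5.
The 2 values of 117 occupy positions 3–4 → average rank (3+4)/2 = 3.5.
Control values → pooled ranks: 148→6, 130→5, 112→1.5, 117→3.5
Rank sum = 6 + 5 + 1.5 + 3.5 = 16

16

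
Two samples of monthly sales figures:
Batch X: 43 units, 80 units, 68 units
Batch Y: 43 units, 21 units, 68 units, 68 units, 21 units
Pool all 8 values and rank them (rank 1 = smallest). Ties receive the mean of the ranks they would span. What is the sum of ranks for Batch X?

Sorted (ascending): 21, 21, 43, 43, 68, 68, 68, 80
The 2 values of 21 occupy positions 1–2 → average rank (1+2)/2 = 1.5.
The 2 values of 43 occupy positions 3–4 → average rank (3+4)/2 = 3.5.
The 3 values of 68 occupy positions 5–7 → average rank 6.
Batch X values → pooled ranks: 43→3.5, 80→8, 68→6
Rank sum = 3.5 + 8 + 6 = 17.5

17.5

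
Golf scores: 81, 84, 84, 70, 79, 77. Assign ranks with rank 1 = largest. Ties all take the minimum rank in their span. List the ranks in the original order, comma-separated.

3, 1, 1, 6, 4, 5

Sorted (descending): 84, 84, 81, 79, 77, 70
The 2 values of 84 occupy positions 1–2 → each gets rank 1.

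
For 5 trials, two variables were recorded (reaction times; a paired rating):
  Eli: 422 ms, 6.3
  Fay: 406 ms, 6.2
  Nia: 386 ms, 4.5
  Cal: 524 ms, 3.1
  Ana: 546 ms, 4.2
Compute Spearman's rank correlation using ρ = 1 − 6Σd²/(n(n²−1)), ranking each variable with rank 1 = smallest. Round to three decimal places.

-0.500

Ranks of variable 1: 3, 2, 1, 4, 5
Ranks of variable 2: 5, 4, 3, 1, 2
d = r₁ − r₂: -2, -2, -2, 3, 3
d²: 4, 4, 4, 9, 9; Σd² = 30
ρ = 1 − 6·30/(5·24) = 1 − 180/120 = -0.500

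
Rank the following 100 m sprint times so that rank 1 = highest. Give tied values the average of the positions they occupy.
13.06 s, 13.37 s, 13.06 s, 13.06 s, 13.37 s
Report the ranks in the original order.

4, 1.5, 4, 4, 1.5

Sorted (descending): 13.37, 13.37, 13.06, 13.06, 13.06
The 2 values of 13.37 occupy positions 1–2 → average rank (1+2)/2 = 1.5.
The 3 values of 13.06 occupy positions 3–5 → average rank 4.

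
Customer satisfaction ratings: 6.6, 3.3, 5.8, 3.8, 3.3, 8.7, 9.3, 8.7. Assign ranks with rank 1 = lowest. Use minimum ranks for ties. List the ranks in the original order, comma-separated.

Sorted (ascending): 3.3, 3.3, 3.8, 5.8, 6.6, 8.7, 8.7, 9.3
The 2 values of 3.3 occupy positions 1–2 → each gets rank 1.
The 2 values of 8.7 occupy positions 6–7 → each gets rank 6.

5, 1, 4, 3, 1, 6, 8, 6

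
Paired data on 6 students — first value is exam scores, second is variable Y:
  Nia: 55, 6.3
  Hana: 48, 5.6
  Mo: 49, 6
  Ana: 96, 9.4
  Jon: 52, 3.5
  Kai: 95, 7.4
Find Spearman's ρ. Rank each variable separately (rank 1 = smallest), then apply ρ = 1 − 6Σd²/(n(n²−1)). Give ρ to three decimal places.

0.829

Ranks of variable 1: 4, 1, 2, 6, 3, 5
Ranks of variable 2: 4, 2, 3, 6, 1, 5
d = r₁ − r₂: 0, -1, -1, 0, 2, 0
d²: 0, 1, 1, 0, 4, 0; Σd² = 6
ρ = 1 − 6·6/(6·35) = 1 − 36/210 = 0.829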